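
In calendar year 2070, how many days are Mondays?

52

2070-01-01 is a Wednesday.
That's 365 days from start to end, counting both.
365 = 7 × 52 + 1, so there are 52 full weeks plus 1 extra day.
Each full week contributes one Monday: 52 so far.
The 1 extra day is Wed — none qualify.
Total: 52 + 0 = 52.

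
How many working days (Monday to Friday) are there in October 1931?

Oct 1, 1931 is a Thursday.
The range spans 31 days (inclusive of both endpoints).
31 = 7 × 4 + 3, so there are 4 full weeks plus 3 extra days.
Each full week contributes 5 weekdays (Mon–Fri): 4 × 5 = 20.
The 3 extra days are Thursday, Friday, Saturday — 2 of them qualify.
Total: 20 + 2 = 22.

22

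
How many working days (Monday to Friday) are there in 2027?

1 January 2027 is a Friday.
That's 365 days from start to end, counting both.
365 = 7 × 52 + 1, so there are 52 full weeks plus 1 extra day.
Each full week contributes 5 weekdays (Mon–Fri): 52 × 5 = 260.
The 1 extra day is Friday — 1 of them qualifies.
Total: 260 + 1 = 261.

261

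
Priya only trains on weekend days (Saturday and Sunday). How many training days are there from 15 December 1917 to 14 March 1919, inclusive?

130

15 December 1917 is a Saturday.
From 15 December 1917 to 14 March 1919 is 455 days inclusive.
455 = 7 × 65, so the span is exactly 65 full weeks.
Each full week contributes 2 weekend days (Sat, Sun): 65 × 2 = 130.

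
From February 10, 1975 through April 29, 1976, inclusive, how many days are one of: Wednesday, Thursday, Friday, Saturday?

February 10, 1975 is a Monday.
From February 10, 1975 to April 29, 1976 is 445 days inclusive.
445 = 7 × 63 + 4, so there are 63 full weeks plus 4 extra days.
Each full week contributes 4 days from the set (Wed, Thu, Fri, Sat): 63 × 4 = 252.
The 4 extra days are Mon, Tue, Wed, Thu — 2 of them qualify.
Total: 252 + 2 = 254.

254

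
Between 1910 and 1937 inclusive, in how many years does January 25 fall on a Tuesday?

4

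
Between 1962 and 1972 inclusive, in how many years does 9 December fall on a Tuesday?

Day of week of December 9 in each year:
1962: Sun, 1963: Mon, 1964: Wed, 1965: Thu, 1966: Fri, 1967: Sat, 1968: Mon, 1969: Tue ✓, 1970: Wed, 1971: Thu, 1972: Sat
Tuesdays: 1969.

1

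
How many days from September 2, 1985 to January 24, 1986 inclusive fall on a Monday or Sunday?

September 2, 1985 is a Monday.
From September 2, 1985 to January 24, 1986 is 145 days inclusive.
145 = 7 × 20 + 5, so there are 20 full weeks plus 5 extra days.
Each full week contributes 2 days from the set (Mon, Sun): 20 × 2 = 40.
The 5 extra days are Monday, Tuesday, Wednesday, Thursday, Friday — 1 of them qualifies.
Total: 40 + 1 = 41.

41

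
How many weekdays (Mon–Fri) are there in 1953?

261 weekdays

1953-01-01 is a Thursday.
From 1953-01-01 to 1953-12-31 is 365 days inclusive.
365 = 7 × 52 + 1, so there are 52 full weeks plus 1 extra day.
Each full week contributes 5 weekdays (Mon–Fri): 52 × 5 = 260.
The 1 extra day is Thu — 1 of them qualifies.
Total: 260 + 1 = 261.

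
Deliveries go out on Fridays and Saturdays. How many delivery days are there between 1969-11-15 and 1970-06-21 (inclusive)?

63

1969-11-15 is a Saturday.
From 1969-11-15 to 1970-06-21 is 219 days inclusive.
219 = 7 × 31 + 2, so there are 31 full weeks plus 2 extra days.
Each full week contributes 2 days from the set (Fri, Sat): 31 × 2 = 62.
The 2 extra days are Sat, Sun — 1 of them qualifies.
Total: 62 + 1 = 63.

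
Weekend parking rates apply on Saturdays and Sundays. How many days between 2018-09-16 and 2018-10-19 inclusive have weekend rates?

9

2018-09-16 is a Sunday.
That's 34 days from start to end, counting both.
34 = 7 × 4 + 6, so there are 4 full weeks plus 6 extra days.
Each full week contributes 2 weekend days (Sat, Sun): 4 × 2 = 8.
The 6 extra days are Sunday, Monday, Tuesday, Wednesday, Thursday, Friday — 1 of them qualifies.
Total: 8 + 1 = 9.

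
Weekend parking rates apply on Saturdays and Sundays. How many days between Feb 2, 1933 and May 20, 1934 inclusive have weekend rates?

136

Feb 2, 1933 is a Thursday.
From Feb 2, 1933 to May 20, 1934 is 473 days inclusive.
473 = 7 × 67 + 4, so there are 67 full weeks plus 4 extra days.
Each full week contributes 2 weekend days (Sat, Sun): 67 × 2 = 134.
The 4 extra days are Thursday, Friday, Saturday, Sunday — 2 of them qualify.
Total: 134 + 2 = 136.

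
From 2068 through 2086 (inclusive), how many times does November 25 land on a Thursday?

Day of week of November 25 in each year:
2068: Sun, 2069: Mon, 2070: Tue, 2071: Wed, 2072: Fri, 2073: Sat, 2074: Sun, 2075: Mon, 2076: Wed, 2077: Thu ✓, 2078: Fri, 2079: Sat, 2080: Mon, 2081: Tue, 2082: Wed, 2083: Thu ✓, 2084: Sat, 2085: Sun, 2086: Mon
Thursdays: 2077, 2083.

2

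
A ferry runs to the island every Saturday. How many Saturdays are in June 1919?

1 June 1919 is a Sunday.
From 1 June 1919 to 30 June 1919 is 30 days inclusive.
30 = 7 × 4 + 2, so there are 4 full weeks plus 2 extra days.
Each full week contributes one Saturday: 4 so far.
The 2 extra days are Sun, Mon — none qualify.
Total: 4 + 0 = 4.

4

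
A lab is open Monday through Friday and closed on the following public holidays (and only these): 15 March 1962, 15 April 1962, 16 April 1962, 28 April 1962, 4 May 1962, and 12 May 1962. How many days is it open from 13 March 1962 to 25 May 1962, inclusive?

13 March 1962 is a Tuesday.
The range spans 74 days (inclusive of both endpoints).
74 = 7 × 10 + 4, so there are 10 full weeks plus 4 extra days.
Each full week contributes 5 weekdays (Mon–Fri): 10 × 5 = 50.
The 4 extra days are Tue, Wed, Thu, Fri — 4 of them qualify.
Total: 50 + 4 = 54.
Holidays: 15 March 1962 (Thu); 15 April 1962 (Sun); 16 April 1962 (Mon); 28 April 1962 (Sat); 4 May 1962 (Fri); 12 May 1962 (Sat).
3 of the 6 holidays fall on weekdays; the rest are weekends and were already excluded.
Business days: 54 − 3 = 51.

51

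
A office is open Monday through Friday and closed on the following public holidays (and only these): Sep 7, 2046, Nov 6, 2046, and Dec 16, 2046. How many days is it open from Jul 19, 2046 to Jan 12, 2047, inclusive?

125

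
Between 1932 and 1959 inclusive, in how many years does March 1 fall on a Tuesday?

Day of week of March 1 in each year:
1932: Tue ✓, 1933: Wed, 1934: Thu, 1935: Fri, 1936: Sun, 1937: Mon, 1938: Tue ✓, 1939: Wed, 1940: Fri, 1941: Sat, 1942: Sun, 1943: Mon, 1944: Wed, 1945: Thu, 1946: Fri, 1947: Sat, 1948: Mon, 1949: Tue ✓, 1950: Wed, 1951: Thu, 1952: Sat, 1953: Sun, 1954: Mon, 1955: Tue ✓, 1956: Thu, 1957: Fri, 1958: Sat, 1959: Sun
Tuesdays: 1932, 1938, 1949, 1955.

4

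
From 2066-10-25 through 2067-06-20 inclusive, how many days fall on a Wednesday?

2066-10-25 is a Monday.
That's 239 days from start to end, counting both.
239 = 7 × 34 + 1, so there are 34 full weeks plus 1 extra day.
Each full week contributes one Wednesday: 34 so far.
The 1 extra day is Mon — none qualify.
Total: 34 + 0 = 34.

34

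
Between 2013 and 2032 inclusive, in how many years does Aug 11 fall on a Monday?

3

Day of week of August 11 in each year:
2013: Sun, 2014: Mon ✓, 2015: Tue, 2016: Thu, 2017: Fri, 2018: Sat, 2019: Sun, 2020: Tue, 2021: Wed, 2022: Thu, 2023: Fri, 2024: Sun, 2025: Mon ✓, 2026: Tue, 2027: Wed, 2028: Fri, 2029: Sat, 2030: Sun, 2031: Mon ✓, 2032: Wed
Mondays: 2014, 2025, 2031.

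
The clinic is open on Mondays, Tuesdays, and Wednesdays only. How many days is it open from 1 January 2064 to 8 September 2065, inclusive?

265

1 January 2064 is a Tuesday.
That's 617 days from start to end, counting both.
617 = 7 × 88 + 1, so there are 88 full weeks plus 1 extra day.
Each full week contributes 3 days from the set (Mon, Tue, Wed): 88 × 3 = 264.
The 1 extra day is Tuesday — 1 of them qualifies.
Total: 264 + 1 = 265.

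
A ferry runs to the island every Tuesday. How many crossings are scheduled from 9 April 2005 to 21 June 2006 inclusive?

63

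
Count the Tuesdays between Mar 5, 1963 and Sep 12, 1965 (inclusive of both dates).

132 Tuesdays

Mar 5, 1963 is a Tuesday.
That's 923 days from start to end, counting both.
923 = 7 × 131 + 6, so there are 131 full weeks plus 6 extra days.
Each full week contributes one Tuesday: 131 so far.
The 6 extra days are Tue, Wed, Thu, Fri, Sat, Sun — 1 of them qualifies.
Total: 131 + 1 = 132.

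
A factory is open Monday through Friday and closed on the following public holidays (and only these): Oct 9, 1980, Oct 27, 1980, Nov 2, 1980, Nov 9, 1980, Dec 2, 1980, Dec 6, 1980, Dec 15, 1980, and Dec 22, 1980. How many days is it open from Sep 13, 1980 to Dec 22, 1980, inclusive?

Sep 13, 1980 is a Saturday.
That's 101 days from start to end, counting both.
101 = 7 × 14 + 3, so there are 14 full weeks plus 3 extra days.
Each full week contributes 5 weekdays (Mon–Fri): 14 × 5 = 70.
The 3 extra days are Sat, Sun, Mon — 1 of them qualifies.
Total: 70 + 1 = 71.
Holidays: Oct 9, 1980 (Thu); Oct 27, 1980 (Mon); Nov 2, 1980 (Sun); Nov 9, 1980 (Sun); Dec 2, 1980 (Tue); Dec 6, 1980 (Sat); Dec 15, 1980 (Mon); Dec 22, 1980 (Mon).
5 of the 8 holidays fall on weekdays; the rest are weekends and were already excluded.
Business days: 71 − 5 = 66.

66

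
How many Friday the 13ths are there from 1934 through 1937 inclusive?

7

Friday-the-13ths by year:
1934: Apr, Jul
1935: Sep, Dec
1936: Mar, Nov
1937: Aug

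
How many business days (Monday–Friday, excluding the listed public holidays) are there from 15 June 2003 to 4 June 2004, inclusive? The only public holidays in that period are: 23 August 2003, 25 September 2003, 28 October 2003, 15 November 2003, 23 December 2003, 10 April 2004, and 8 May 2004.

15 June 2003 is a Sunday.
From 15 June 2003 to 4 June 2004 is 356 days inclusive.
356 = 7 × 50 + 6, so there are 50 full weeks plus 6 extra days.
Each full week contributes 5 weekdays (Mon–Fri): 50 × 5 = 250.
The 6 extra days are Sunday, Monday, Tuesday, Wednesday, Thursday, Friday — 5 of them qualify.
Total: 250 + 5 = 255.
Holidays: 23 August 2003 (Sat); 25 September 2003 (Thu); 28 October 2003 (Tue); 15 November 2003 (Sat); 23 December 2003 (Tue); 10 April 2004 (Sat); 8 May 2004 (Sat).
3 of the 7 holidays fall on weekdays; the rest are weekends and were already excluded.
Business days: 255 − 3 = 252.

252 business days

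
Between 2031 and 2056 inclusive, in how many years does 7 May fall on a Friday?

4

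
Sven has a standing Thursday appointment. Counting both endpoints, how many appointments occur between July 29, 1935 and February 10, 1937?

80

July 29, 1935 is a Monday.
From July 29, 1935 to February 10, 1937 is 563 days inclusive.
563 = 7 × 80 + 3, so there are 80 full weeks plus 3 extra days.
Each full week contributes one Thursday: 80 so far.
The 3 extra days are Monday, Tuesday, Wednesday — none qualify.
Total: 80 + 0 = 80.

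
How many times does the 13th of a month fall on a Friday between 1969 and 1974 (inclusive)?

Friday-the-13ths by year:
1969: Jun
1970: Feb, Mar, Nov
1971: Aug
1972: Oct
1973: Apr, Jul
1974: Sep, Dec

10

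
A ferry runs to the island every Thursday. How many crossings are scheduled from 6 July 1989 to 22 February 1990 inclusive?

6 July 1989 is a Thursday.
That's 232 days from start to end, counting both.
232 = 7 × 33 + 1, so there are 33 full weeks plus 1 extra day.
Each full week contributes one Thursday: 33 so far.
The 1 extra day is Thu — 1 of them qualifies.
Total: 33 + 1 = 34.

34 Thursdays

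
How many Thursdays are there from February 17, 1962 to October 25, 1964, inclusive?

140 Thursdays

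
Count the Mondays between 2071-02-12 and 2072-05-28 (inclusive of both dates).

67

2071-02-12 is a Thursday.
From 2071-02-12 to 2072-05-28 is 472 days inclusive.
472 = 7 × 67 + 3, so there are 67 full weeks plus 3 extra days.
Each full week contributes one Monday: 67 so far.
The 3 extra days are Thu, Fri, Sat — none qualify.
Total: 67 + 0 = 67.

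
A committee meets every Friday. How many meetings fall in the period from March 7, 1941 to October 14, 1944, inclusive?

189

March 7, 1941 is a Friday.
From March 7, 1941 to October 14, 1944 is 1318 days inclusive.
1318 = 7 × 188 + 2, so there are 188 full weeks plus 2 extra days.
Each full week contributes one Friday: 188 so far.
The 2 extra days are Friday, Saturday — 1 of them qualifies.
Total: 188 + 1 = 189.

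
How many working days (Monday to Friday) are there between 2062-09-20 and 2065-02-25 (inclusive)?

636 weekdays

2062-09-20 is a Wednesday.
The range spans 890 days (inclusive of both endpoints).
890 = 7 × 127 + 1, so there are 127 full weeks plus 1 extra day.
Each full week contributes 5 weekdays (Mon–Fri): 127 × 5 = 635.
The 1 extra day is Wed — 1 of them qualifies.
Total: 635 + 1 = 636.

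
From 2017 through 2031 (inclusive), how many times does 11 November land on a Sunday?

2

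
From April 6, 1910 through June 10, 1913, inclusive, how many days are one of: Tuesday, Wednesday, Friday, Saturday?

664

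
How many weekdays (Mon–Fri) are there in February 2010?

20 weekdays

Feb 1, 2010 is a Monday.
From Feb 1, 2010 to Feb 28, 2010 is 28 days inclusive.
28 = 7 × 4, so the span is exactly 4 full weeks.
Each full week contributes 5 weekdays (Mon–Fri): 4 × 5 = 20.
Total: 20.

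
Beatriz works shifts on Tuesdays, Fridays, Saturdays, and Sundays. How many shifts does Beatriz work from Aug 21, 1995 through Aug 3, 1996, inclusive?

Aug 21, 1995 is a Monday.
From Aug 21, 1995 to Aug 3, 1996 is 349 days inclusive.
349 = 7 × 49 + 6, so there are 49 full weeks plus 6 extra days.
Each full week contributes 4 days from the set (Tue, Fri, Sat, Sun): 49 × 4 = 196.
The 6 extra days are Monday, Tuesday, Wednesday, Thursday, Friday, Saturday — 3 of them qualify.
Total: 196 + 3 = 199.

199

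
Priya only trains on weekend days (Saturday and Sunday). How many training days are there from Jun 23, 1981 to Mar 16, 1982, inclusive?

76

Jun 23, 1981 is a Tuesday.
The range spans 267 days (inclusive of both endpoints).
267 = 7 × 38 + 1, so there are 38 full weeks plus 1 extra day.
Each full week contributes 2 weekend days (Sat, Sun): 38 × 2 = 76.
The 1 extra day is Tuesday — none qualify.
Total: 76 + 0 = 76.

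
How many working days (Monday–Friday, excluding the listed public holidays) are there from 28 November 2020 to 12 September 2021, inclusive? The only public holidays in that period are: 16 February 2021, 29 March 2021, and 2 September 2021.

202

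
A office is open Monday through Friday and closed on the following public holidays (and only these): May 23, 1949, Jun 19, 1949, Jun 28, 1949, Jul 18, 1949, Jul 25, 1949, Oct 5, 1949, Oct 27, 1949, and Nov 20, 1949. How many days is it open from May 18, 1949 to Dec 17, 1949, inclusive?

May 18, 1949 is a Wednesday.
From May 18, 1949 to Dec 17, 1949 is 214 days inclusive.
214 = 7 × 30 + 4, so there are 30 full weeks plus 4 extra days.
Each full week contributes 5 weekdays (Mon–Fri): 30 × 5 = 150.
The 4 extra days are Wed, Thu, Fri, Sat — 3 of them qualify.
Total: 150 + 3 = 153.
Holidays: May 23, 1949 (Mon); Jun 19, 1949 (Sun); Jun 28, 1949 (Tue); Jul 18, 1949 (Mon); Jul 25, 1949 (Mon); Oct 5, 1949 (Wed); Oct 27, 1949 (Thu); Nov 20, 1949 (Sun).
6 of the 8 holidays fall on weekdays; the rest are weekends and were already excluded.
Business days: 153 − 6 = 147.

147 working days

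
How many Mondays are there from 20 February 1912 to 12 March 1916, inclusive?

211 Mondays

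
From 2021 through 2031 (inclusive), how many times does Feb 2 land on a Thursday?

1

Day of week of February 2 in each year:
2021: Tue, 2022: Wed, 2023: Thu ✓, 2024: Fri, 2025: Sun, 2026: Mon, 2027: Tue, 2028: Wed, 2029: Fri, 2030: Sat, 2031: Sun
Thursdays: 2023.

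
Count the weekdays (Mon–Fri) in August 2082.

21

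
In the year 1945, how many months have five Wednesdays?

A month has five Wednesdays exactly when Wednesday falls within its first (length − 28) days.
Jan: 31 days, starts Mon → 5 of Mon, Tue, Wed ✓
Feb: 28 days, starts Thu → 5 of (none)
Mar: 31 days, starts Thu → 5 of Thu, Fri, Sat
Apr: 30 days, starts Sun → 5 of Sun, Mon
May: 31 days, starts Tue → 5 of Tue, Wed, Thu ✓
Jun: 30 days, starts Fri → 5 of Fri, Sat
Jul: 31 days, starts Sun → 5 of Sun, Mon, Tue
Aug: 31 days, starts Wed → 5 of Wed, Thu, Fri ✓
Sep: 30 days, starts Sat → 5 of Sat, Sun
Oct: 31 days, starts Mon → 5 of Mon, Tue, Wed ✓
Nov: 30 days, starts Thu → 5 of Thu, Fri
Dec: 31 days, starts Sat → 5 of Sat, Sun, Mon
Months with five Wednesdays: Jan, May, Aug, Oct.

4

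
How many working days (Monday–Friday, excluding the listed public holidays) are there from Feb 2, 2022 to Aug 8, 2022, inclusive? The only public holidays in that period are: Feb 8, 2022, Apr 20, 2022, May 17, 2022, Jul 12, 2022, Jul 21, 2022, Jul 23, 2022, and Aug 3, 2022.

128

Feb 2, 2022 is a Wednesday.
That's 188 days from start to end, counting both.
188 = 7 × 26 + 6, so there are 26 full weeks plus 6 extra days.
Each full week contributes 5 weekdays (Mon–Fri): 26 × 5 = 130.
The 6 extra days are Wed, Thu, Fri, Sat, Sun, Mon — 4 of them qualify.
Total: 130 + 4 = 134.
Holidays: Feb 8, 2022 (Tue); Apr 20, 2022 (Wed); May 17, 2022 (Tue); Jul 12, 2022 (Tue); Jul 21, 2022 (Thu); Jul 23, 2022 (Sat); Aug 3, 2022 (Wed).
6 of the 7 holidays fall on weekdays; the rest are weekends and were already excluded.
Business days: 134 − 6 = 128.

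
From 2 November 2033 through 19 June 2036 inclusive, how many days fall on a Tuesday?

137

2 November 2033 is a Wednesday.
The range spans 961 days (inclusive of both endpoints).
961 = 7 × 137 + 2, so there are 137 full weeks plus 2 extra days.
Each full week contributes one Tuesday: 137 so far.
The 2 extra days are Wednesday, Thursday — none qualify.
Total: 137 + 0 = 137.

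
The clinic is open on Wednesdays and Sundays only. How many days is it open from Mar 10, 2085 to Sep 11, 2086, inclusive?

158

Mar 10, 2085 is a Saturday.
From Mar 10, 2085 to Sep 11, 2086 is 551 days inclusive.
551 = 7 × 78 + 5, so there are 78 full weeks plus 5 extra days.
Each full week contributes 2 days from the set (Wed, Sun): 78 × 2 = 156.
The 5 extra days are Sat, Sun, Mon, Tue, Wed — 2 of them qualify.
Total: 156 + 2 = 158.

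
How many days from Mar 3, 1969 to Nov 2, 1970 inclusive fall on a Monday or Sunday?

175

Mar 3, 1969 is a Monday.
The range spans 610 days (inclusive of both endpoints).
610 = 7 × 87 + 1, so there are 87 full weeks plus 1 extra day.
Each full week contributes 2 days from the set (Mon, Sun): 87 × 2 = 174.
The 1 extra day is Monday — 1 of them qualifies.
Total: 174 + 1 = 175.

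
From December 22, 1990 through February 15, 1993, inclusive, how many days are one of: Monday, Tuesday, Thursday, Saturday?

450

December 22, 1990 is a Saturday.
The range spans 787 days (inclusive of both endpoints).
787 = 7 × 112 + 3, so there are 112 full weeks plus 3 extra days.
Each full week contributes 4 days from the set (Mon, Tue, Thu, Sat): 112 × 4 = 448.
The 3 extra days are Saturday, Sunday, Monday — 2 of them qualify.
Total: 448 + 2 = 450.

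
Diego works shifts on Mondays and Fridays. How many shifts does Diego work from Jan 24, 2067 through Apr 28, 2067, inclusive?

27

Jan 24, 2067 is a Monday.
From Jan 24, 2067 to Apr 28, 2067 is 95 days inclusive.
95 = 7 × 13 + 4, so there are 13 full weeks plus 4 extra days.
Each full week contributes 2 days from the set (Mon, Fri): 13 × 2 = 26.
The 4 extra days are Monday, Tuesday, Wednesday, Thursday — 1 of them qualifies.
Total: 26 + 1 = 27.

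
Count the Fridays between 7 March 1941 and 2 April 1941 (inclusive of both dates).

4

7 March 1941 is a Friday.
That's 27 days from start to end, counting both.
27 = 7 × 3 + 6, so there are 3 full weeks plus 6 extra days.
Each full week contributes one Friday: 3 so far.
The 6 extra days are Friday, Saturday, Sunday, Monday, Tuesday, Wednesday — 1 of them qualifies.
Total: 3 + 1 = 4.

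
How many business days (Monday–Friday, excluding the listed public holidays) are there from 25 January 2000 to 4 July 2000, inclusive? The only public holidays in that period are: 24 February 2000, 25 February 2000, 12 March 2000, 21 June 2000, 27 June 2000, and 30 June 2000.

25 January 2000 is a Tuesday.
From 25 January 2000 to 4 July 2000 is 162 days inclusive.
162 = 7 × 23 + 1, so there are 23 full weeks plus 1 extra day.
Each full week contributes 5 weekdays (Mon–Fri): 23 × 5 = 115.
The 1 extra day is Tue — 1 of them qualifies.
Total: 115 + 1 = 116.
Holidays: 24 February 2000 (Thu); 25 February 2000 (Fri); 12 March 2000 (Sun); 21 June 2000 (Wed); 27 June 2000 (Tue); 30 June 2000 (Fri).
5 of the 6 holidays fall on weekdays; the rest are weekends and were already excluded.
Business days: 116 − 5 = 111.

111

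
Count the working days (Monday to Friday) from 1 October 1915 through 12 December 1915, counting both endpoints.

1 October 1915 is a Friday.
The range spans 73 days (inclusive of both endpoints).
73 = 7 × 10 + 3, so there are 10 full weeks plus 3 extra days.
Each full week contributes 5 weekdays (Mon–Fri): 10 × 5 = 50.
The 3 extra days are Fri, Sat, Sun — 1 of them qualifies.
Total: 50 + 1 = 51.

51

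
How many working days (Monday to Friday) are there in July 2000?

21

Jul 1, 2000 is a Saturday.
From Jul 1, 2000 to Jul 31, 2000 is 31 days inclusive.
31 = 7 × 4 + 3, so there are 4 full weeks plus 3 extra days.
Each full week contributes 5 weekdays (Mon–Fri): 4 × 5 = 20.
The 3 extra days are Saturday, Sunday, Monday — 1 of them qualifies.
Total: 20 + 1 = 21.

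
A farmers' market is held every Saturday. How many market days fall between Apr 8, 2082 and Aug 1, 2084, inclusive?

121

Apr 8, 2082 is a Wednesday.
That's 847 days from start to end, counting both.
847 = 7 × 121, so the span is exactly 121 full weeks.
Each full week contributes one Saturday: 121 so far.
Total: 121.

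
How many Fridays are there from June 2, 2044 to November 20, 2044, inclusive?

25

June 2, 2044 is a Thursday.
The range spans 172 days (inclusive of both endpoints).
172 = 7 × 24 + 4, so there are 24 full weeks plus 4 extra days.
Each full week contributes one Friday: 24 so far.
The 4 extra days are Thu, Fri, Sat, Sun — 1 of them qualifies.
Total: 24 + 1 = 25.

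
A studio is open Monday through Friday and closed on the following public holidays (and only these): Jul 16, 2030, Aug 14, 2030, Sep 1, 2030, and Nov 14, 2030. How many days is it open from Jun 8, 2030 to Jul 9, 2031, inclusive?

Jun 8, 2030 is a Saturday.
That's 397 days from start to end, counting both.
397 = 7 × 56 + 5, so there are 56 full weeks plus 5 extra days.
Each full week contributes 5 weekdays (Mon–Fri): 56 × 5 = 280.
The 5 extra days are Sat, Sun, Mon, Tue, Wed — 3 of them qualify.
Total: 280 + 3 = 283.
Holidays: Jul 16, 2030 (Tue); Aug 14, 2030 (Wed); Sep 1, 2030 (Sun); Nov 14, 2030 (Thu).
3 of the 4 holidays fall on weekdays; the rest are weekends and were already excluded.
Business days: 283 − 3 = 280.

280 working days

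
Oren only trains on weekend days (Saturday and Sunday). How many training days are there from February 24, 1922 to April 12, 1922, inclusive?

14

February 24, 1922 is a Friday.
From February 24, 1922 to April 12, 1922 is 48 days inclusive.
48 = 7 × 6 + 6, so there are 6 full weeks plus 6 extra days.
Each full week contributes 2 weekend days (Sat, Sun): 6 × 2 = 12.
The 6 extra days are Friday, Saturday, Sunday, Monday, Tuesday, Wednesday — 2 of them qualify.
Total: 12 + 2 = 14.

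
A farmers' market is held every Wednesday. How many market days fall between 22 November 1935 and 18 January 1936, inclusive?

22 November 1935 is a Friday.
From 22 November 1935 to 18 January 1936 is 58 days inclusive.
58 = 7 × 8 + 2, so there are 8 full weeks plus 2 extra days.
Each full week contributes one Wednesday: 8 so far.
The 2 extra days are Fri, Sat — none qualify.
Total: 8 + 0 = 8.

8 Wednesdays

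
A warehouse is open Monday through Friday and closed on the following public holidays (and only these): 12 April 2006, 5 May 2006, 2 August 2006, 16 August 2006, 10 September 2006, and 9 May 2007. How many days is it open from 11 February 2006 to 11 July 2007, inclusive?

363 working days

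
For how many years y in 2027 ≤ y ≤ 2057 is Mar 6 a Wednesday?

Day of week of March 6 in each year:
2027: Sat, 2028: Mon, 2029: Tue, 2030: Wed ✓, 2031: Thu, 2032: Sat, 2033: Sun, 2034: Mon, 2035: Tue, 2036: Thu, 2037: Fri, 2038: Sat, 2039: Sun, 2040: Tue, 2041: Wed ✓, 2042: Thu, 2043: Fri, 2044: Sun, 2045: Mon, 2046: Tue, 2047: Wed ✓, 2048: Fri, 2049: Sat, 2050: Sun, 2051: Mon, 2052: Wed ✓, 2053: Thu, 2054: Fri, 2055: Sat, 2056: Mon, 2057: Tue
Wednesdays: 2030, 2041, 2047, 2052.

4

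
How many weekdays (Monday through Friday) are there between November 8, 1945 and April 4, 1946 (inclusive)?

106

November 8, 1945 is a Thursday.
From November 8, 1945 to April 4, 1946 is 148 days inclusive.
148 = 7 × 21 + 1, so there are 21 full weeks plus 1 extra day.
Each full week contributes 5 weekdays (Mon–Fri): 21 × 5 = 105.
The 1 extra day is Thursday — 1 of them qualifies.
Total: 105 + 1 = 106.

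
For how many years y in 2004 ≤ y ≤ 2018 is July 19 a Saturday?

2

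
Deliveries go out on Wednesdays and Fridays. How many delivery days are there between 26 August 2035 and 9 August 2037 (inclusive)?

26 August 2035 is a Sunday.
That's 715 days from start to end, counting both.
715 = 7 × 102 + 1, so there are 102 full weeks plus 1 extra day.
Each full week contributes 2 days from the set (Wed, Fri): 102 × 2 = 204.
The 1 extra day is Sunday — none qualify.
Total: 204 + 0 = 204.

204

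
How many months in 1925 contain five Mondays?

4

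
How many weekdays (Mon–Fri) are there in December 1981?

Dec 1, 1981 is a Tuesday.
The range spans 31 days (inclusive of both endpoints).
31 = 7 × 4 + 3, so there are 4 full weeks plus 3 extra days.
Each full week contributes 5 weekdays (Mon–Fri): 4 × 5 = 20.
The 3 extra days are Tue, Wed, Thu — 3 of them qualify.
Total: 20 + 3 = 23.

23 weekdays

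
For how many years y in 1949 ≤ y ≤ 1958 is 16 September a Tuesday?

Day of week of September 16 in each year:
1949: Fri, 1950: Sat, 1951: Sun, 1952: Tue ✓, 1953: Wed, 1954: Thu, 1955: Fri, 1956: Sun, 1957: Mon, 1958: Tue ✓
Tuesdays: 1952, 1958.

2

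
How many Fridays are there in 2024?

Jan 1, 2024 is a Monday.
That's 366 days from start to end, counting both.
366 = 7 × 52 + 2, so there are 52 full weeks plus 2 extra days.
Each full week contributes one Friday: 52 so far.
The 2 extra days are Mon, Tue — none qualify.
Total: 52 + 0 = 52.

52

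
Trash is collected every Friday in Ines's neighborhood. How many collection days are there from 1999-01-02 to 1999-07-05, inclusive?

1999-01-02 is a Saturday.
The range spans 185 days (inclusive of both endpoints).
185 = 7 × 26 + 3, so there are 26 full weeks plus 3 extra days.
Each full week contributes one Friday: 26 so far.
The 3 extra days are Saturday, Sunday, Monday — none qualify.
Total: 26 + 0 = 26.

26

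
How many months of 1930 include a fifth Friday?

A month has five Fridays exactly when Friday falls within its first (length − 28) days.
Jan: 31 days, starts Wed → 5 of Wed, Thu, Fri ✓
Feb: 28 days, starts Sat → 5 of (none)
Mar: 31 days, starts Sat → 5 of Sat, Sun, Mon
Apr: 30 days, starts Tue → 5 of Tue, Wed
May: 31 days, starts Thu → 5 of Thu, Fri, Sat ✓
Jun: 30 days, starts Sun → 5 of Sun, Mon
Jul: 31 days, starts Tue → 5 of Tue, Wed, Thu
Aug: 31 days, starts Fri → 5 of Fri, Sat, Sun ✓
Sep: 30 days, starts Mon → 5 of Mon, Tue
Oct: 31 days, starts Wed → 5 of Wed, Thu, Fri ✓
Nov: 30 days, starts Sat → 5 of Sat, Sun
Dec: 31 days, starts Mon → 5 of Mon, Tue, Wed
Months with five Fridays: Jan, May, Aug, Oct.

4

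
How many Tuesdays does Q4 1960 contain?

Oct 1, 1960 is a Saturday.
From Oct 1, 1960 to Dec 31, 1960 is 92 days inclusive.
92 = 7 × 13 + 1, so there are 13 full weeks plus 1 extra day.
Each full week contributes one Tuesday: 13 so far.
The 1 extra day is Sat — none qualify.
Total: 13 + 0 = 13.

13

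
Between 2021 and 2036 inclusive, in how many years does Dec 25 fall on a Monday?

Day of week of December 25 in each year:
2021: Sat, 2022: Sun, 2023: Mon ✓, 2024: Wed, 2025: Thu, 2026: Fri, 2027: Sat, 2028: Mon ✓, 2029: Tue, 2030: Wed, 2031: Thu, 2032: Sat, 2033: Sun, 2034: Mon ✓, 2035: Tue, 2036: Thu
Mondays: 2023, 2028, 2034.

3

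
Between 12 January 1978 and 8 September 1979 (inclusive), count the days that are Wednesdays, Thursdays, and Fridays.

12 January 1978 is a Thursday.
From 12 January 1978 to 8 September 1979 is 605 days inclusive.
605 = 7 × 86 + 3, so there are 86 full weeks plus 3 extra days.
Each full week contributes 3 days from the set (Wed, Thu, Fri): 86 × 3 = 258.
The 3 extra days are Thu, Fri, Sat — 2 of them qualify.
Total: 258 + 2 = 260.

260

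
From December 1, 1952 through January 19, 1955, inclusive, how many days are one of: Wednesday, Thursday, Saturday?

334

December 1, 1952 is a Monday.
The range spans 780 days (inclusive of both endpoints).
780 = 7 × 111 + 3, so there are 111 full weeks plus 3 extra days.
Each full week contributes 3 days from the set (Wed, Thu, Sat): 111 × 3 = 333.
The 3 extra days are Mon, Tue, Wed — 1 of them qualifies.
Total: 333 + 1 = 334.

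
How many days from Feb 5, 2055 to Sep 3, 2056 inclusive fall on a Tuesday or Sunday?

165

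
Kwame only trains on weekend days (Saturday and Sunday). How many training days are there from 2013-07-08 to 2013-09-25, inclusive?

22

2013-07-08 is a Monday.
That's 80 days from start to end, counting both.
80 = 7 × 11 + 3, so there are 11 full weeks plus 3 extra days.
Each full week contributes 2 weekend days (Sat, Sun): 11 × 2 = 22.
The 3 extra days are Monday, Tuesday, Wednesday — none qualify.
Total: 22 + 0 = 22.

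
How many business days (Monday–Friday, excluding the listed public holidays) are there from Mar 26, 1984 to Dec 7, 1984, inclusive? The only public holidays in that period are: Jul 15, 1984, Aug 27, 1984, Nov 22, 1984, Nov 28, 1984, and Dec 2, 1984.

182

Mar 26, 1984 is a Monday.
That's 257 days from start to end, counting both.
257 = 7 × 36 + 5, so there are 36 full weeks plus 5 extra days.
Each full week contributes 5 weekdays (Mon–Fri): 36 × 5 = 180.
The 5 extra days are Mon, Tue, Wed, Thu, Fri — 5 of them qualify.
Total: 180 + 5 = 185.
Holidays: Jul 15, 1984 (Sun); Aug 27, 1984 (Mon); Nov 22, 1984 (Thu); Nov 28, 1984 (Wed); Dec 2, 1984 (Sun).
3 of the 5 holidays fall on weekdays; the rest are weekends and were already excluded.
Business days: 185 − 3 = 182.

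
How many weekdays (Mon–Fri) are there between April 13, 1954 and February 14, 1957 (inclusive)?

April 13, 1954 is a Tuesday.
The range spans 1039 days (inclusive of both endpoints).
1039 = 7 × 148 + 3, so there are 148 full weeks plus 3 extra days.
Each full week contributes 5 weekdays (Mon–Fri): 148 × 5 = 740.
The 3 extra days are Tue, Wed, Thu — 3 of them qualify.
Total: 740 + 3 = 743.

743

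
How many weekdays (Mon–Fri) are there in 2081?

261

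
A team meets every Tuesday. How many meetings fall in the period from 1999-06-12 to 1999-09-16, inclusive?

14 Tuesdays

1999-06-12 is a Saturday.
That's 97 days from start to end, counting both.
97 = 7 × 13 + 6, so there are 13 full weeks plus 6 extra days.
Each full week contributes one Tuesday: 13 so far.
The 6 extra days are Saturday, Sunday, Monday, Tuesday, Wednesday, Thursday — 1 of them qualifies.
Total: 13 + 1 = 14.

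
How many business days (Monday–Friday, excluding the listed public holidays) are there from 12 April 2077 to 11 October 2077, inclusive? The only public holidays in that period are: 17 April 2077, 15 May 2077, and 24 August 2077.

130 business days

12 April 2077 is a Monday.
The range spans 183 days (inclusive of both endpoints).
183 = 7 × 26 + 1, so there are 26 full weeks plus 1 extra day.
Each full week contributes 5 weekdays (Mon–Fri): 26 × 5 = 130.
The 1 extra day is Mon — 1 of them qualifies.
Total: 130 + 1 = 131.
Holidays: 17 April 2077 (Sat); 15 May 2077 (Sat); 24 August 2077 (Tue).
1 of the 3 holidays fall on weekdays; the rest are weekends and were already excluded.
Business days: 131 − 1 = 130.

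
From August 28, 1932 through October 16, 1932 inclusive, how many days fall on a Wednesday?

7 Wednesdays

August 28, 1932 is a Sunday.
From August 28, 1932 to October 16, 1932 is 50 days inclusive.
50 = 7 × 7 + 1, so there are 7 full weeks plus 1 extra day.
Each full week contributes one Wednesday: 7 so far.
The 1 extra day is Sunday — none qualify.
Total: 7 + 0 = 7.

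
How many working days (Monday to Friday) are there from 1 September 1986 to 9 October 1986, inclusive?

1 September 1986 is a Monday.
From 1 September 1986 to 9 October 1986 is 39 days inclusive.
39 = 7 × 5 + 4, so there are 5 full weeks plus 4 extra days.
Each full week contributes 5 weekdays (Mon–Fri): 5 × 5 = 25.
The 4 extra days are Monday, Tuesday, Wednesday, Thursday — 4 of them qualify.
Total: 25 + 4 = 29.

29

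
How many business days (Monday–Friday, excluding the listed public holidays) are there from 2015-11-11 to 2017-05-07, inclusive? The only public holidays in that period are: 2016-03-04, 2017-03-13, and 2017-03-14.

2015-11-11 is a Wednesday.
From 2015-11-11 to 2017-05-07 is 544 days inclusive.
544 = 7 × 77 + 5, so there are 77 full weeks plus 5 extra days.
Each full week contributes 5 weekdays (Mon–Fri): 77 × 5 = 385.
The 5 extra days are Wed, Thu, Fri, Sat, Sun — 3 of them qualify.
Total: 385 + 3 = 388.
Holidays: 2016-03-04 (Fri); 2017-03-13 (Mon); 2017-03-14 (Tue).
All 3 holidays fall on weekdays, so subtract 3.
Business days: 388 − 3 = 385.

385 business days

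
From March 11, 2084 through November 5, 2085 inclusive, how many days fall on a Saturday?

March 11, 2084 is a Saturday.
That's 605 days from start to end, counting both.
605 = 7 × 86 + 3, so there are 86 full weeks plus 3 extra days.
Each full week contributes one Saturday: 86 so far.
The 3 extra days are Sat, Sun, Mon — 1 of them qualifies.
Total: 86 + 1 = 87.

87 Saturdays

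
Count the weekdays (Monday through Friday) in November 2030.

21

2030-11-01 is a Friday.
That's 30 days from start to end, counting both.
30 = 7 × 4 + 2, so there are 4 full weeks plus 2 extra days.
Each full week contributes 5 weekdays (Mon–Fri): 4 × 5 = 20.
The 2 extra days are Fri, Sat — 1 of them qualifies.
Total: 20 + 1 = 21.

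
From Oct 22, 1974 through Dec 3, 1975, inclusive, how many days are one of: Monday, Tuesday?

Oct 22, 1974 is a Tuesday.
The range spans 408 days (inclusive of both endpoints).
408 = 7 × 58 + 2, so there are 58 full weeks plus 2 extra days.
Each full week contributes 2 days from the set (Mon, Tue): 58 × 2 = 116.
The 2 extra days are Tuesday, Wednesday — 1 of them qualifies.
Total: 116 + 1 = 117.

117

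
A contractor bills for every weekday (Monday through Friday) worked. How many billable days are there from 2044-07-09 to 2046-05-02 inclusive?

2044-07-09 is a Saturday.
From 2044-07-09 to 2046-05-02 is 663 days inclusive.
663 = 7 × 94 + 5, so there are 94 full weeks plus 5 extra days.
Each full week contributes 5 weekdays (Mon–Fri): 94 × 5 = 470.
The 5 extra days are Sat, Sun, Mon, Tue, Wed — 3 of them qualify.
Total: 470 + 3 = 473.

473 weekdays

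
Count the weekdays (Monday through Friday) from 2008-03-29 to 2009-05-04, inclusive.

286

2008-03-29 is a Saturday.
That's 402 days from start to end, counting both.
402 = 7 × 57 + 3, so there are 57 full weeks plus 3 extra days.
Each full week contributes 5 weekdays (Mon–Fri): 57 × 5 = 285.
The 3 extra days are Saturday, Sunday, Monday — 1 of them qualifies.
Total: 285 + 1 = 286.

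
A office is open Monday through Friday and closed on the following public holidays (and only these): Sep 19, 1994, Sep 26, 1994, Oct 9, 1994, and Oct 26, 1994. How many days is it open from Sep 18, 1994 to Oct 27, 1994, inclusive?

Sep 18, 1994 is a Sunday.
The range spans 40 days (inclusive of both endpoints).
40 = 7 × 5 + 5, so there are 5 full weeks plus 5 extra days.
Each full week contributes 5 weekdays (Mon–Fri): 5 × 5 = 25.
The 5 extra days are Sunday, Monday, Tuesday, Wednesday, Thursday — 4 of them qualify.
Total: 25 + 4 = 29.
Holidays: Sep 19, 1994 (Mon); Sep 26, 1994 (Mon); Oct 9, 1994 (Sun); Oct 26, 1994 (Wed).
3 of the 4 holidays fall on weekdays; the rest are weekends and were already excluded.
Business days: 29 − 3 = 26.

26 business days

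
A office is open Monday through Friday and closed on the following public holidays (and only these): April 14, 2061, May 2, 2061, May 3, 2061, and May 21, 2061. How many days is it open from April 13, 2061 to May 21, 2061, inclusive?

April 13, 2061 is a Wednesday.
From April 13, 2061 to May 21, 2061 is 39 days inclusive.
39 = 7 × 5 + 4, so there are 5 full weeks plus 4 extra days.
Each full week contributes 5 weekdays (Mon–Fri): 5 × 5 = 25.
The 4 extra days are Wed, Thu, Fri, Sat — 3 of them qualify.
Total: 25 + 3 = 28.
Holidays: April 14, 2061 (Thu); May 2, 2061 (Mon); May 3, 2061 (Tue); May 21, 2061 (Sat).
3 of the 4 holidays fall on weekdays; the rest are weekends and were already excluded.
Business days: 28 − 3 = 25.

25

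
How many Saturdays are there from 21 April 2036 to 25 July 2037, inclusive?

21 April 2036 is a Monday.
From 21 April 2036 to 25 July 2037 is 461 days inclusive.
461 = 7 × 65 + 6, so there are 65 full weeks plus 6 extra days.
Each full week contributes one Saturday: 65 so far.
The 6 extra days are Mon, Tue, Wed, Thu, Fri, Sat — 1 of them qualifies.
Total: 65 + 1 = 66.

66 Saturdays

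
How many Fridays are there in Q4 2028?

1 October 2028 is a Sunday.
From 1 October 2028 to 31 December 2028 is 92 days inclusive.
92 = 7 × 13 + 1, so there are 13 full weeks plus 1 extra day.
Each full week contributes one Friday: 13 so far.
The 1 extra day is Sunday — none qualify.
Total: 13 + 0 = 13.

13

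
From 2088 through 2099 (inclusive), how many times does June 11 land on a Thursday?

Day of week of June 11 in each year:
2088: Fri, 2089: Sat, 2090: Sun, 2091: Mon, 2092: Wed, 2093: Thu ✓, 2094: Fri, 2095: Sat, 2096: Mon, 2097: Tue, 2098: Wed, 2099: Thu ✓
Thursdays: 2093, 2099.

2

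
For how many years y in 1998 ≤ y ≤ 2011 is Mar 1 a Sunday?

2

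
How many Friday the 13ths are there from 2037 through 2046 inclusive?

19

Friday-the-13ths by year:
2037: Feb, Mar, Nov
2038: Aug
2039: May
2040: Jan, Apr, Jul
2041: Sep, Dec
2042: Jun
2043: Feb, Mar, Nov
2044: May
2045: Jan, Oct
2046: Apr, Jul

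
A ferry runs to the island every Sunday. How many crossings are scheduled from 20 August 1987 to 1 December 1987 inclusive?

20 August 1987 is a Thursday.
That's 104 days from start to end, counting both.
104 = 7 × 14 + 6, so there are 14 full weeks plus 6 extra days.
Each full week contributes one Sunday: 14 so far.
The 6 extra days are Thu, Fri, Sat, Sun, Mon, Tue — 1 of them qualifies.
Total: 14 + 1 = 15.

15 Sundays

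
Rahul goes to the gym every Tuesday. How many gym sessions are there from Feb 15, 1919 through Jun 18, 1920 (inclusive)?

70

Feb 15, 1919 is a Saturday.
The range spans 490 days (inclusive of both endpoints).
490 = 7 × 70, so the span is exactly 70 full weeks.
Each full week contributes one Tuesday: 70 so far.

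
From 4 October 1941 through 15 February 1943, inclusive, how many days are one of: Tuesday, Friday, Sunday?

4 October 1941 is a Saturday.
The range spans 500 days (inclusive of both endpoints).
500 = 7 × 71 + 3, so there are 71 full weeks plus 3 extra days.
Each full week contributes 3 days from the set (Tue, Fri, Sun): 71 × 3 = 213.
The 3 extra days are Sat, Sun, Mon — 1 of them qualifies.
Total: 213 + 1 = 214.

214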